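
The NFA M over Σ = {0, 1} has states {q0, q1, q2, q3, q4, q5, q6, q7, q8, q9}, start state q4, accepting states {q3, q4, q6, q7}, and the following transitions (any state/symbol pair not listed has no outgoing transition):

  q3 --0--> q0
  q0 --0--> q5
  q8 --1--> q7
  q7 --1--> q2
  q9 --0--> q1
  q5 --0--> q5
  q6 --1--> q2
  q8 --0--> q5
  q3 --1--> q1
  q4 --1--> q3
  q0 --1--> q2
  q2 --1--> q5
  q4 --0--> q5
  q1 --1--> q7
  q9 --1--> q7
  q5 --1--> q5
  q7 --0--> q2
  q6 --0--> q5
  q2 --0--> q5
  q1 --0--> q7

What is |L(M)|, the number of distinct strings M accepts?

4

The useful subgraph on states {q1, q3, q4, q7} is acyclic, so L(M) is finite; the longest accepting path visits 4 useful states, giving maximum string length 3.
Counting accepting paths from q4 by length: 1 of length 0, 1 of length 1, 2 of length 3. Total 4.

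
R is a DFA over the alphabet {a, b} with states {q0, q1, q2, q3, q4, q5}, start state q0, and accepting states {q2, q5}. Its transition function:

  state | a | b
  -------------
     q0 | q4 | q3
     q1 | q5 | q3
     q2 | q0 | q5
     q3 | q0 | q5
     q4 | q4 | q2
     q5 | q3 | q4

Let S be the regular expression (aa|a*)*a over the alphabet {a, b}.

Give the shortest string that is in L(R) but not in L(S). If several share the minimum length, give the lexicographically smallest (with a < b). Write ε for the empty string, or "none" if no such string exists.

The string ab is accepted by R but not by S.
No shorter string lies in the difference, and ab is the lexicographically first length-2 string in L(R) \ L(S).

ab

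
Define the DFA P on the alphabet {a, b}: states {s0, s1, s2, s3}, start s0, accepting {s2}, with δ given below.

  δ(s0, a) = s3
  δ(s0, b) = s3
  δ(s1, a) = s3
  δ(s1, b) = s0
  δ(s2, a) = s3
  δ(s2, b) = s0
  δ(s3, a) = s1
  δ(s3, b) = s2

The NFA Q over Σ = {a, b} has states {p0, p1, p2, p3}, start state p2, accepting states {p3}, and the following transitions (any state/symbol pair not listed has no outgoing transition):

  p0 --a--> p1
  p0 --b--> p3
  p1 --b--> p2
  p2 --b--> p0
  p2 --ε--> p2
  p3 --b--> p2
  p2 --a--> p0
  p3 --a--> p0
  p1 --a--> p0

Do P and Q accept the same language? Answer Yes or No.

Exploring the product automaton P × Q from the start pair (s0, p2), following both machines on each input symbol, reaches 4 state pairs: (s0, p2), (s3, p0), (s1, p1), (s2, p3).
P accepts in {s2} and Q accepts in {p3}. In every reachable pair the two components are either both accepting — (s2, p3) — or both non-accepting, so no string is accepted by exactly one of the machines: L(P) \ L(Q) and L(Q) \ L(P) are both empty.
Hence every string is accepted by P iff it is accepted by Q, and the two languages coincide.

Yes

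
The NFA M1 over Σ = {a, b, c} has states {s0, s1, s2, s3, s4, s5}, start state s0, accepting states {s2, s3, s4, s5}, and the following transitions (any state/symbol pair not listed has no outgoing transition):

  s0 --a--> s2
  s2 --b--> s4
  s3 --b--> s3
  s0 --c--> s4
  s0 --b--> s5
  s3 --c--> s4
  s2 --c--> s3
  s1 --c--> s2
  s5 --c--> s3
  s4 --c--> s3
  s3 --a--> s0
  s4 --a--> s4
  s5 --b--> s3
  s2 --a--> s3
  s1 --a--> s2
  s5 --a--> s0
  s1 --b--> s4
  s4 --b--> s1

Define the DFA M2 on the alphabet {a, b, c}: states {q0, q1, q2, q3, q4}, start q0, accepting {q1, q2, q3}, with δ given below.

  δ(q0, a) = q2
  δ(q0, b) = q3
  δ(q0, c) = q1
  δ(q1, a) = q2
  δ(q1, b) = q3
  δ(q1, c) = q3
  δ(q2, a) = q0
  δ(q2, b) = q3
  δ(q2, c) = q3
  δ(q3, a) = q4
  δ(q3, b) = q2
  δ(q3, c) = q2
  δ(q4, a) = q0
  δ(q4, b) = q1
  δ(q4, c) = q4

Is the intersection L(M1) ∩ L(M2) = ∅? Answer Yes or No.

The string a is accepted by both M1 and M2.
Hence L(M1) ∩ L(M2) ≠ ∅.

No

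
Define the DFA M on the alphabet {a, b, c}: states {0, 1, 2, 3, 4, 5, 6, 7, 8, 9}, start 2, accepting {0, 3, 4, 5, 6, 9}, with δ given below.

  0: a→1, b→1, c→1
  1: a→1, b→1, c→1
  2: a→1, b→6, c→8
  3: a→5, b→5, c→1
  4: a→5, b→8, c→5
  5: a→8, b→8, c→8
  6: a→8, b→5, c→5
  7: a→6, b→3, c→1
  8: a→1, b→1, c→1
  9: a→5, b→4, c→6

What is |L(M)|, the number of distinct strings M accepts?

3

The useful subgraph on states {2, 5, 6} is acyclic, so L(M) is finite; the longest accepting path visits 3 useful states, giving maximum string length 2.
Counting accepting paths from 2 by length: 1 of length 1, 2 of length 2. Total 3.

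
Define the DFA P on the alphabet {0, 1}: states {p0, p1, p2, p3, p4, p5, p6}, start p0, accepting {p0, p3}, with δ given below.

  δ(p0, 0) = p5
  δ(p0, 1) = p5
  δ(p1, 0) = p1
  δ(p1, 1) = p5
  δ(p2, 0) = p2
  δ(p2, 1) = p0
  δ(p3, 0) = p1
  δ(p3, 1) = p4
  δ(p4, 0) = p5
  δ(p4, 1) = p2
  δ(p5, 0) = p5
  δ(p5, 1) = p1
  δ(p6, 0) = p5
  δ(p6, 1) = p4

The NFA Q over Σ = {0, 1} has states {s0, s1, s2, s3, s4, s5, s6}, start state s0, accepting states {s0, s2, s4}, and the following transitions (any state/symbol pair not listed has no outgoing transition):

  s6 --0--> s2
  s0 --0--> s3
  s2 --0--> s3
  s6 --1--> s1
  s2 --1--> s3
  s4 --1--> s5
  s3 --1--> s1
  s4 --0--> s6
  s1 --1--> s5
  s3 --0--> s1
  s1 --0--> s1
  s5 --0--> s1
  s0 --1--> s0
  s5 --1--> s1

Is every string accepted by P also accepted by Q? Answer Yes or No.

Yes

Exploring the product automaton P × Q from the start pair (p0, s0), following both machines on each input symbol, reaches 9 state pairs: (p0, s0), (p5, s3), (p5, s0), (p5, s1), (p1, s1), (p1, s0), (p1, s5), (p5, s5), (p1, s3).
P accepts in {p0, p3} and Q accepts in {s0, s2, s4}. The reachable pairs whose P-component is accepting are (p0, s0); in each of them the Q-component is accepting too, so the product for L(P) \ L(Q) (P-component accepting, Q-component rejecting) has no reachable accepting pair and the difference is empty.
Hence every string in L(P) is also in L(Q).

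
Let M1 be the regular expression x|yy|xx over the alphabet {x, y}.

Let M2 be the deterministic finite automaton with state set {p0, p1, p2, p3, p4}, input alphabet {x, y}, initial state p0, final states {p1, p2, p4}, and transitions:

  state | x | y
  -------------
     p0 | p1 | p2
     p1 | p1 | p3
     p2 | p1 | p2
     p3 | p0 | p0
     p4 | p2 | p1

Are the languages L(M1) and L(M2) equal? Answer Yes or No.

No

The string y is accepted by M2 but rejected by M1.
So L(M1) ≠ L(M2).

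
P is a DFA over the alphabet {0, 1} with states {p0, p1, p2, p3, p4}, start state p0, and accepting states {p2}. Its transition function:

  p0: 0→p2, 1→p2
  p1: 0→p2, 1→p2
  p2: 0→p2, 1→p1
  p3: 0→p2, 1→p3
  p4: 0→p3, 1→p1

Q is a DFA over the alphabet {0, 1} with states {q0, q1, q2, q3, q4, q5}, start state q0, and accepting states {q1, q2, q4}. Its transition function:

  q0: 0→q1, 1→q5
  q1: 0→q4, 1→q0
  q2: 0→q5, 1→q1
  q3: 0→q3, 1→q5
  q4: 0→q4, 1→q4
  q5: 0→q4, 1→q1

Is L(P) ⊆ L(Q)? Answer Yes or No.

No

The string 1 is in L(P) but not in L(Q).
So L(P) ⊄ L(Q).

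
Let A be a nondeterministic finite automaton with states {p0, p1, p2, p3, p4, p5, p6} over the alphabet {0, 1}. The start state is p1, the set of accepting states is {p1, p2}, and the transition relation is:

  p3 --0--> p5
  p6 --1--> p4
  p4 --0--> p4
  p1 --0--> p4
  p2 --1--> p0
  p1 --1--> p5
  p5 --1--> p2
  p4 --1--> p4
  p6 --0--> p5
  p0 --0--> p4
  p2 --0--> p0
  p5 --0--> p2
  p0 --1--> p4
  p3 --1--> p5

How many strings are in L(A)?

3

The useful subgraph on states {p1, p2, p5} is acyclic, so L(A) is finite; the longest accepting path visits 3 useful states, giving maximum string length 2.
Counting accepting paths from p1 by length: 1 of length 0, 2 of length 2. Total 3.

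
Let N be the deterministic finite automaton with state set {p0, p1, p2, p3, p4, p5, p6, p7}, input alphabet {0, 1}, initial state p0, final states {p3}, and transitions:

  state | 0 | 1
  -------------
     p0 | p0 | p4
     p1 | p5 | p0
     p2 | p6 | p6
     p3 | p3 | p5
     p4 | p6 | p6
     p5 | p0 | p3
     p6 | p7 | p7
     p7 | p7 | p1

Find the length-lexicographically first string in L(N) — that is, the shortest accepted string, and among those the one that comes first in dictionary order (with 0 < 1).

A breadth-first search from p0 reaches an accepting state first via the path p0 → p4 → p6 → p7 → p1 → p5 → p3 on input 100101.
No string of length < 6 is accepted (BFS exhausts all shorter strings without reaching an accepting state), and 100101 is the lexicographically least accepting string of length 6.

100101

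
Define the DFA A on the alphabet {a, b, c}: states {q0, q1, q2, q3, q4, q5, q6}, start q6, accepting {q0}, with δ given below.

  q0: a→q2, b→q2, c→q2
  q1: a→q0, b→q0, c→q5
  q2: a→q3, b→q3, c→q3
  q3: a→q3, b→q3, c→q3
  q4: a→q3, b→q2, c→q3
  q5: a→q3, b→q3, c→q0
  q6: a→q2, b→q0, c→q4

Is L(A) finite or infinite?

finite

The useful states (reachable from q6 and able to reach an accepting state) are {q0, q6}.
Restricted to these states the transition graph has no cycle, so every accepting path has bounded length and L is finite.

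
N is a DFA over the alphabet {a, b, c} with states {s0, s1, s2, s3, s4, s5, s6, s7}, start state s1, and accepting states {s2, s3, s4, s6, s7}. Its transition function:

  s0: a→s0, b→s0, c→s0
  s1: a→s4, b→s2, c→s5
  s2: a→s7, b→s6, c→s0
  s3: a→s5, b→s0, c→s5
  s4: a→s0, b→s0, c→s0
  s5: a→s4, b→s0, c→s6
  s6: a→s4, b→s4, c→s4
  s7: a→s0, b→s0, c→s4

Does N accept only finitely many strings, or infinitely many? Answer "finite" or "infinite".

finite

The useful states (reachable from s1 and able to reach an accepting state) are {s1, s2, s4, s5, s6, s7}.
Restricted to these states the transition graph has no cycle, so every accepting path has bounded length and L is finite.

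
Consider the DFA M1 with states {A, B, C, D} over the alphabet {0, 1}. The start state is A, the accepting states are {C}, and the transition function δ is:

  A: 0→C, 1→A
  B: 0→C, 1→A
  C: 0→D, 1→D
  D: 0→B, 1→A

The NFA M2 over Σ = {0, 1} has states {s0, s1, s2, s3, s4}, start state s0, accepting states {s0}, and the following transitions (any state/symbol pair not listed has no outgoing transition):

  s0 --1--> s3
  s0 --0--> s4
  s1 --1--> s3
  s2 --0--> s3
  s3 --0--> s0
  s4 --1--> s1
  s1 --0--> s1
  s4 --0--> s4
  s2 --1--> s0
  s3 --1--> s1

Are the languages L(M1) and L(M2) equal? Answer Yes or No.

No

The string 0 is accepted by M1 but rejected by M2.
So L(M1) ≠ L(M2).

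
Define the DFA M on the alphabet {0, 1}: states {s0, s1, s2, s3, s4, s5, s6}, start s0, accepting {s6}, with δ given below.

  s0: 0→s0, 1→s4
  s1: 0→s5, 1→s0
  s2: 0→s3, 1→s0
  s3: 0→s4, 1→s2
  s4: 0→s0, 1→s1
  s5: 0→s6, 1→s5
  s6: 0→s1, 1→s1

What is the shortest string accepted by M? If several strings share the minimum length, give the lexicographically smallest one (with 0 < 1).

A breadth-first search from s0 reaches an accepting state first via the path s0 → s4 → s1 → s5 → s6 on input 1100.
No string of length < 4 is accepted (BFS exhausts all shorter strings without reaching an accepting state), and 1100 is the lexicographically least accepting string of length 4.

1100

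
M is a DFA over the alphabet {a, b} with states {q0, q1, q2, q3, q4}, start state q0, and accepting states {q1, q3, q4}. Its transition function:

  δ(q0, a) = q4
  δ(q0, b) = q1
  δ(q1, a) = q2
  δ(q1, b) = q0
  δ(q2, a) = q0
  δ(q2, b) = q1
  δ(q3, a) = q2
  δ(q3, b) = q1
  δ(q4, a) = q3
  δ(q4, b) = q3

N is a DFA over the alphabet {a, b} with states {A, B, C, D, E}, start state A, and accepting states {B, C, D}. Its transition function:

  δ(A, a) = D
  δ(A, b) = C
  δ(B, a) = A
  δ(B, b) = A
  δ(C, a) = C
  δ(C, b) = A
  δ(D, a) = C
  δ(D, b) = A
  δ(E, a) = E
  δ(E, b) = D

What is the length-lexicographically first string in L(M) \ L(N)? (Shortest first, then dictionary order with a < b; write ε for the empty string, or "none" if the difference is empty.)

The string ab is accepted by M but not by N.
No shorter string lies in the difference, and ab is the lexicographically first length-2 string in L(M) \ L(N).

ab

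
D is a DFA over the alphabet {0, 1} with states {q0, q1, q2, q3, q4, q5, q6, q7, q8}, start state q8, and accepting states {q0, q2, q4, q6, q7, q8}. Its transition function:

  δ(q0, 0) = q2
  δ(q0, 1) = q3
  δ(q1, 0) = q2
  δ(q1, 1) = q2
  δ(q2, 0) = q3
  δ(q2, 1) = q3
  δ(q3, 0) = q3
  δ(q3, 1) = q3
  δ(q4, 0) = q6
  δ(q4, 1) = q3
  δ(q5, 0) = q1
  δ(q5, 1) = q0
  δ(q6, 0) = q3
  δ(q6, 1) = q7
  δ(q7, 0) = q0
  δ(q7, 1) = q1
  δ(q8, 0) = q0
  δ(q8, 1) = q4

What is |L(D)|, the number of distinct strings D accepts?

10

The useful subgraph on states {q0, q1, q2, q4, q6, q7, q8} is acyclic, so L(D) is finite; the longest accepting path visits 6 useful states, giving maximum string length 5.
Counting accepting paths from q8 by length: 1 of length 0, 2 of length 1, 2 of length 2, 1 of length 3, 1 of length 4, 3 of length 5. Total 10.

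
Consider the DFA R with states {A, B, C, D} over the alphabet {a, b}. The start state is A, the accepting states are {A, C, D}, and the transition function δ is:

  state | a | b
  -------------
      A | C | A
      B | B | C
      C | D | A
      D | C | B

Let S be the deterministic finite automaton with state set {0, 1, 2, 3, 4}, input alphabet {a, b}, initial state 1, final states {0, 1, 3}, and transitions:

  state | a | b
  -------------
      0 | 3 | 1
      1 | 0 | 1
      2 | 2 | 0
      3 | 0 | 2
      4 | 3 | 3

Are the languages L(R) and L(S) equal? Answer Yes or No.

Yes

Exploring the product automaton R × S from the start pair (A, 1), following both machines on each input symbol, reaches 4 state pairs: (A, 1), (C, 0), (D, 3), (B, 2).
R accepts in {A, C, D} and S accepts in {0, 1, 3}. In every reachable pair the two components are either both accepting — (A, 1), (C, 0), (D, 3) — or both non-accepting, so no string is accepted by exactly one of the machines: L(R) \ L(S) and L(S) \ L(R) are both empty.
Hence every string is accepted by R iff it is accepted by S, and the two languages coincide.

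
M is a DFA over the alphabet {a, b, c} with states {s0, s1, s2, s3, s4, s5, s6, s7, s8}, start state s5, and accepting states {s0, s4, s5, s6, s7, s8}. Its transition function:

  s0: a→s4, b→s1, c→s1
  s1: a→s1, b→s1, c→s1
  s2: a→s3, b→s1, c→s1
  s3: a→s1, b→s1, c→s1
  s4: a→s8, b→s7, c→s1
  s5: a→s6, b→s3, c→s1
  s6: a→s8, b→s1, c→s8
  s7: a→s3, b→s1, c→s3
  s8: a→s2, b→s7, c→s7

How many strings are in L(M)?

8

The useful subgraph on states {s5, s6, s7, s8} is acyclic, so L(M) is finite; the longest accepting path visits 4 useful states, giving maximum string length 3.
Counting accepting paths from s5 by length: 1 of length 0, 1 of length 1, 2 of length 2, 4 of length 3. Total 8.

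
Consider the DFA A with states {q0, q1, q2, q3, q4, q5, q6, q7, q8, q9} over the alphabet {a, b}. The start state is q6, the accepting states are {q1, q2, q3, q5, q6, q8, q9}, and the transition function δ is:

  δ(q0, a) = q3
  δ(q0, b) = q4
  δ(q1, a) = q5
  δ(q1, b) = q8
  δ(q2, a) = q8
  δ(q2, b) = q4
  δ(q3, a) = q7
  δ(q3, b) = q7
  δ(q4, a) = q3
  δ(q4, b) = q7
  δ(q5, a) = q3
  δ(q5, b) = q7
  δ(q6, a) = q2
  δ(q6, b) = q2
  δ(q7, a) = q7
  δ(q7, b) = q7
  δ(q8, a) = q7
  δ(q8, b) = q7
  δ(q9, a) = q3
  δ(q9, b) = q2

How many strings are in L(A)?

7

The useful subgraph on states {q2, q3, q4, q6, q8} is acyclic, so L(A) is finite; the longest accepting path visits 4 useful states, giving maximum string length 3.
Counting accepting paths from q6 by length: 1 of length 0, 2 of length 1, 2 of length 2, 2 of length 3. Total 7.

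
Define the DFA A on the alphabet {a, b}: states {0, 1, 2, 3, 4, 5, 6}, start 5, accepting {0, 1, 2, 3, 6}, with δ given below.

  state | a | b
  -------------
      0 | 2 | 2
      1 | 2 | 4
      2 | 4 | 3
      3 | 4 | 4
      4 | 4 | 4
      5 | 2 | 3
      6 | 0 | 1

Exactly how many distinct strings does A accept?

The useful subgraph on states {2, 3, 5} is acyclic, so L(A) is finite; the longest accepting path visits 3 useful states, giving maximum string length 2.
Counting accepting paths from 5 by length: 2 of length 1, 1 of length 2. Total 3.

3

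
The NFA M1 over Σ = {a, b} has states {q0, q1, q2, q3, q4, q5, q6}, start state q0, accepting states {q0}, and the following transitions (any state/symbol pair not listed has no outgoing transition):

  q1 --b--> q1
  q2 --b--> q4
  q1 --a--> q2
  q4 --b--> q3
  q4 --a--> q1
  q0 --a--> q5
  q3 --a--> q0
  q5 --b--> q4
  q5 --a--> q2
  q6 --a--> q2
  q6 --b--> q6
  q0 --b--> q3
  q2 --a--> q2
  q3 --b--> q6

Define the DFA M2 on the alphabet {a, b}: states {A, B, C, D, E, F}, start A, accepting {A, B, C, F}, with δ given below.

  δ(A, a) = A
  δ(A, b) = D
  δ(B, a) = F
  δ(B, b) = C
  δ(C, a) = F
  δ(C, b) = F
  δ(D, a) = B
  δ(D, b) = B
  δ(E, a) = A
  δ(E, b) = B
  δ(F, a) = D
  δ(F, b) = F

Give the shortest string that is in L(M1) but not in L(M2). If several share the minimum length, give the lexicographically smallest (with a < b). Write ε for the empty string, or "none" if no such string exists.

abbaba

The string abbaba is accepted by M1 but not by M2.
No shorter string lies in the difference, and abbaba is the lexicographically first length-6 string in L(M1) \ L(M2).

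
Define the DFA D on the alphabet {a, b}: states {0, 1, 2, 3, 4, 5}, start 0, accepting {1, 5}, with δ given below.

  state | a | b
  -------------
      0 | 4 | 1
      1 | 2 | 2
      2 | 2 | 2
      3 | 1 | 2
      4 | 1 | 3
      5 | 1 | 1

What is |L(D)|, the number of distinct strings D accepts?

The useful subgraph on states {0, 1, 3, 4} is acyclic, so L(D) is finite; the longest accepting path visits 4 useful states, giving maximum string length 3.
Counting accepting paths from 0 by length: 1 of length 1, 1 of length 2, 1 of length 3. Total 3.

3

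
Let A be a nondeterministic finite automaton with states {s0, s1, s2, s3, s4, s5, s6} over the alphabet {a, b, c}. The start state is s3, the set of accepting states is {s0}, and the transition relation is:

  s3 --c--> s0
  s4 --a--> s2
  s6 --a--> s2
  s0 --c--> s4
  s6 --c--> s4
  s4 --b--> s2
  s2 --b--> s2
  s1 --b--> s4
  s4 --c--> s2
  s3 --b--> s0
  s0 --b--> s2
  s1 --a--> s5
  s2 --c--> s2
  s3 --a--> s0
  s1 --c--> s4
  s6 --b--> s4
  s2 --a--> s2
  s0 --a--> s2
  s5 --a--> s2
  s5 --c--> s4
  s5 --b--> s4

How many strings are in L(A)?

The useful subgraph on states {s0, s3} is acyclic, so L(A) is finite; the longest accepting path visits 2 useful states, giving maximum string length 1.
Counting accepting paths from s3 by length: 3 of length 1. Total 3.

3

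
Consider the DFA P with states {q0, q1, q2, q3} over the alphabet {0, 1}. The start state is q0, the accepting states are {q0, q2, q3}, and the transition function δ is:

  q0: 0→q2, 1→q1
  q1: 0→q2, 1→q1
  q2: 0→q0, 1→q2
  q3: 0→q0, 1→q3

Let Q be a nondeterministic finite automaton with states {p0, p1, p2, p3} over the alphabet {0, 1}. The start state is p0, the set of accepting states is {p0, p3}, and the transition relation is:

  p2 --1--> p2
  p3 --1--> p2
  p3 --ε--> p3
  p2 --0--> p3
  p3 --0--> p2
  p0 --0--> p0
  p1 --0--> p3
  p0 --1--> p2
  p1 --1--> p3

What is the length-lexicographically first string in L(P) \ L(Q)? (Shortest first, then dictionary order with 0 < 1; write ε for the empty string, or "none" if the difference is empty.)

01

The string 01 is accepted by P but not by Q.
No shorter string lies in the difference, and 01 is the lexicographically first length-2 string in L(P) \ L(Q).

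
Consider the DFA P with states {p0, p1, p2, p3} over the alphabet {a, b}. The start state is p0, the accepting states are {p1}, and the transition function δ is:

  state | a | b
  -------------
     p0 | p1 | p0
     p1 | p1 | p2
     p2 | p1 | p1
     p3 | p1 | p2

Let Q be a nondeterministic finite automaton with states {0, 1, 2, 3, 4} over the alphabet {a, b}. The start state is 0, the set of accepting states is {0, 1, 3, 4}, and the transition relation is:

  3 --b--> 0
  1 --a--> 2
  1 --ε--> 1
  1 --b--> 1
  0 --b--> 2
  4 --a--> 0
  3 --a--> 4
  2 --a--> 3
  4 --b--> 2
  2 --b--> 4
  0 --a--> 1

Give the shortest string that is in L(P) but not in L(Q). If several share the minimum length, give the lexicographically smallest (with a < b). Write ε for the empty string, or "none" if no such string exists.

aa

The string aa is accepted by P but not by Q.
No shorter string lies in the difference, and aa is the lexicographically first length-2 string in L(P) \ L(Q).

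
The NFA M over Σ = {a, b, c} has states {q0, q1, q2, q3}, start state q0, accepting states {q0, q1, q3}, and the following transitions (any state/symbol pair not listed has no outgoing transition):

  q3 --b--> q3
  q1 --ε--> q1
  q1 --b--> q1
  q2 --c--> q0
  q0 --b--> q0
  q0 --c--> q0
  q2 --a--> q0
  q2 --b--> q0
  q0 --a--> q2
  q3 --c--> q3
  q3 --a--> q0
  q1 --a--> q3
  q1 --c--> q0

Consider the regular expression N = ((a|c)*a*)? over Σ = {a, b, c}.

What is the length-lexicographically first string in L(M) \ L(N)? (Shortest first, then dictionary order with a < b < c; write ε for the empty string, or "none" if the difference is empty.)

b

The string b is accepted by M but not by N.
No shorter string lies in the difference, and b is the lexicographically first length-1 string in L(M) \ L(N).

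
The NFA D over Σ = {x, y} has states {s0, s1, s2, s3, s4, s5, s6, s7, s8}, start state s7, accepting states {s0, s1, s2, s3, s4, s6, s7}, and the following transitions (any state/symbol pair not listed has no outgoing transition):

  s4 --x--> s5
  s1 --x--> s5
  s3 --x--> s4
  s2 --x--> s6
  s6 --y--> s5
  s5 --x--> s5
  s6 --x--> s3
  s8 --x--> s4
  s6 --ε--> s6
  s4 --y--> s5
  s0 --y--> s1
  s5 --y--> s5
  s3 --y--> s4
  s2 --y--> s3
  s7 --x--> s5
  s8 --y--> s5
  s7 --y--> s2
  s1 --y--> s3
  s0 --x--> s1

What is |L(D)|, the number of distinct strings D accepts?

9

The useful subgraph on states {s2, s3, s4, s6, s7} is acyclic, so L(D) is finite; the longest accepting path visits 5 useful states, giving maximum string length 4.
Counting accepting paths from s7 by length: 1 of length 0, 1 of length 1, 2 of length 2, 3 of length 3, 2 of length 4. Total 9.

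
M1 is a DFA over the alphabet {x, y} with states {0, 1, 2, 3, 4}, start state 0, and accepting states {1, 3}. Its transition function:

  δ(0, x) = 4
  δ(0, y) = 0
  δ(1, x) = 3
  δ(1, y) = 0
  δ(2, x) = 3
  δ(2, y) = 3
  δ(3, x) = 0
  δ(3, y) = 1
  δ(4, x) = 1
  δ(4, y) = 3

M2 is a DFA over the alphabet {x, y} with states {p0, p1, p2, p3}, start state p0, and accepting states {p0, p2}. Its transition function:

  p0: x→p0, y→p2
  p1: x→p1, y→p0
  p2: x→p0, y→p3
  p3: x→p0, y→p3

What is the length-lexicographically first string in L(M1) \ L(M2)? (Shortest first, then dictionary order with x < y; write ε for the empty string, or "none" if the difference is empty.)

xyy

The string xyy is accepted by M1 but not by M2.
No shorter string lies in the difference, and xyy is the lexicographically first length-3 string in L(M1) \ L(M2).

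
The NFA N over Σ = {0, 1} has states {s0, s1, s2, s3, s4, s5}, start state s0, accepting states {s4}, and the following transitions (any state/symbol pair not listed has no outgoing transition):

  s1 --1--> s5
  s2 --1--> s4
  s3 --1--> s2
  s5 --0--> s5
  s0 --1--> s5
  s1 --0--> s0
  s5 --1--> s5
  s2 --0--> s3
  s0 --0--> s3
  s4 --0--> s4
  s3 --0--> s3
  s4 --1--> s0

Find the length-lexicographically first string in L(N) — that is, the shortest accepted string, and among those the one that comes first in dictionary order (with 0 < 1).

011

A breadth-first search from s0 reaches an accepting state first via the path s0 → s3 → s2 → s4 on input 011.
No string of length < 3 is accepted (BFS exhausts all shorter strings without reaching an accepting state), and 011 is the lexicographically least accepting string of length 3.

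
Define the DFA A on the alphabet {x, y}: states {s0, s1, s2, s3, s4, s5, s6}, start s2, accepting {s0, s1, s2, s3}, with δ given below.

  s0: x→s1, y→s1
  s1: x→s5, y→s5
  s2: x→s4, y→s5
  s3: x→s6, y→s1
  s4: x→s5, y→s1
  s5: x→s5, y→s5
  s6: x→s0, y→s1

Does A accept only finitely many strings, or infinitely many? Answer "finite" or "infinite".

finite

The useful states (reachable from s2 and able to reach an accepting state) are {s1, s2, s4}.
Restricted to these states the transition graph has no cycle, so every accepting path has bounded length and L is finite.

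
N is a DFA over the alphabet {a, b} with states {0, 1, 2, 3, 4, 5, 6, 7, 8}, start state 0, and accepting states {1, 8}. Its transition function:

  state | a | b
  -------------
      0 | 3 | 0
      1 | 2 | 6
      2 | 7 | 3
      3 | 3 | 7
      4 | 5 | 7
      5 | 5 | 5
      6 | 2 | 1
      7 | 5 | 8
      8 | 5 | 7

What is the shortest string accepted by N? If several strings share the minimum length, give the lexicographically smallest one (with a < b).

abb

A breadth-first search from 0 reaches an accepting state first via the path 0 → 3 → 7 → 8 on input abb.
No string of length < 3 is accepted (BFS exhausts all shorter strings without reaching an accepting state), and abb is the lexicographically least accepting string of length 3.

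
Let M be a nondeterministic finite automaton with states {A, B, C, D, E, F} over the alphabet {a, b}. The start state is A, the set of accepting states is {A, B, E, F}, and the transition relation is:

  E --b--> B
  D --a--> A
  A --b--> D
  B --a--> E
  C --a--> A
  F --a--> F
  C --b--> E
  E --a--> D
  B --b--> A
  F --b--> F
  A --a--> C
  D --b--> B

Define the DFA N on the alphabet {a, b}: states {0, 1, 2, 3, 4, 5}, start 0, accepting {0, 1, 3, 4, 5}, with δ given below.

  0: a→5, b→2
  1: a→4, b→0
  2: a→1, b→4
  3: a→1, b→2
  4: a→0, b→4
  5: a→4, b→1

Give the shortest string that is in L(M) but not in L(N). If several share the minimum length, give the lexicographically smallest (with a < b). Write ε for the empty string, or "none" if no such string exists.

The string aaab is accepted by M but not by N.
No shorter string lies in the difference, and aaab is the lexicographically first length-4 string in L(M) \ L(N).

aaab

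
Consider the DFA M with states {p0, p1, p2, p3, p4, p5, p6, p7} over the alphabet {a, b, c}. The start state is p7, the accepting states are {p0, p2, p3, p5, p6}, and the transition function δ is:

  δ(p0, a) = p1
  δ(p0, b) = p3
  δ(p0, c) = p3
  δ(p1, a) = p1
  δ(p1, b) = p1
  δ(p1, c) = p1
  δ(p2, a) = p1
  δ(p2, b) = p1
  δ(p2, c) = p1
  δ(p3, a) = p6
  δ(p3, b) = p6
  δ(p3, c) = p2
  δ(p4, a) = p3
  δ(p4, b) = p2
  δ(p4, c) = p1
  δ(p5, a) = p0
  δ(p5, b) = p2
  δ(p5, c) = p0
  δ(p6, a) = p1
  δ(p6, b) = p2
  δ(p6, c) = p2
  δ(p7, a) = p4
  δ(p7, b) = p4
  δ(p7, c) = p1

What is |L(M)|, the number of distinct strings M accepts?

18

The useful subgraph on states {p2, p3, p4, p6, p7} is acyclic, so L(M) is finite; the longest accepting path visits 5 useful states, giving maximum string length 4.
Counting accepting paths from p7 by length: 4 of length 2, 6 of length 3, 8 of length 4. Total 18.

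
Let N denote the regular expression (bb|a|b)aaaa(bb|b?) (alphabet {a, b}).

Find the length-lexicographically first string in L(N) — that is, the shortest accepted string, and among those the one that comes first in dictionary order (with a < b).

aaaaa

By inspection of the expression, no string of length less than 5 matches, and aaaaa is the lexicographically first match of length 5.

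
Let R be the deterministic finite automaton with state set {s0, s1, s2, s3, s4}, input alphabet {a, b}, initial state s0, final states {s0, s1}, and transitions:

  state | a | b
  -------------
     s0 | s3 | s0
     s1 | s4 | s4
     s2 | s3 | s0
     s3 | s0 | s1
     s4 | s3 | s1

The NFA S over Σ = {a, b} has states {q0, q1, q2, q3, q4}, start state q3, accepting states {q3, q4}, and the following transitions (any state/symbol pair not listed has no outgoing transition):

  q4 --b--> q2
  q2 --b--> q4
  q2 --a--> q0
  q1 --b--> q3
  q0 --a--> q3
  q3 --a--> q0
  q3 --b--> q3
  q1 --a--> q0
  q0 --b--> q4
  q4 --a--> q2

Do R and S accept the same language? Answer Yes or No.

Yes

Exploring the product automaton R × S from the start pair (s0, q3), following both machines on each input symbol, reaches 4 state pairs: (s0, q3), (s3, q0), (s1, q4), (s4, q2).
R accepts in {s0, s1} and S accepts in {q3, q4}. In every reachable pair the two components are either both accepting — (s0, q3), (s1, q4) — or both non-accepting, so no string is accepted by exactly one of the machines: L(R) \ L(S) and L(S) \ L(R) are both empty.
Hence every string is accepted by R iff it is accepted by S, and the two languages coincide.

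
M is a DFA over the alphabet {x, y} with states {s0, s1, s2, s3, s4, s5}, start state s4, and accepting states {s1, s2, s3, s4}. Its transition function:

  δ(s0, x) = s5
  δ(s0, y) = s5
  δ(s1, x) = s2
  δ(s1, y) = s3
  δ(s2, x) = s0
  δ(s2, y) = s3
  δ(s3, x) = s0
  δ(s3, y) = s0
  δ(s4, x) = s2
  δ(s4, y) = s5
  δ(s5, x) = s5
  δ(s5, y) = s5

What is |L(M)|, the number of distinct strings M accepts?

The useful subgraph on states {s2, s3, s4} is acyclic, so L(M) is finite; the longest accepting path visits 3 useful states, giving maximum string length 2.
Counting accepting paths from s4 by length: 1 of length 0, 1 of length 1, 1 of length 2. Total 3.

3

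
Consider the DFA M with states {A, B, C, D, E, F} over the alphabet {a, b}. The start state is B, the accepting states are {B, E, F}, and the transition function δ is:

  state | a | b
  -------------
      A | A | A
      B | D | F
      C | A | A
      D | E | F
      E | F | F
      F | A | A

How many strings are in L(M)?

6

The useful subgraph on states {B, D, E, F} is acyclic, so L(M) is finite; the longest accepting path visits 4 useful states, giving maximum string length 3.
Counting accepting paths from B by length: 1 of length 0, 1 of length 1, 2 of length 2, 2 of length 3. Total 6.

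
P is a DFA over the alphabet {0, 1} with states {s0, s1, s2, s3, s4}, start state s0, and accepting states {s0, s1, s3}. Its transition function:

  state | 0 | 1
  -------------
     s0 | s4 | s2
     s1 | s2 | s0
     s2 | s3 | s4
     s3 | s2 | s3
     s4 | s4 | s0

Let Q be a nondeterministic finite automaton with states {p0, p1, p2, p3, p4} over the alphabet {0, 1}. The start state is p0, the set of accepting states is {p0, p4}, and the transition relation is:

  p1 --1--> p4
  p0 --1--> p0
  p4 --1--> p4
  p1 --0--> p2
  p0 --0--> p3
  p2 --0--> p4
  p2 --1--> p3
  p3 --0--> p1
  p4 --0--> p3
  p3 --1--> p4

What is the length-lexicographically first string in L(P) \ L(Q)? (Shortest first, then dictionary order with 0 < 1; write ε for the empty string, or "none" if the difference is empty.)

The string 10 is accepted by P but not by Q.
No shorter string lies in the difference, and 10 is the lexicographically first length-2 string in L(P) \ L(Q).

10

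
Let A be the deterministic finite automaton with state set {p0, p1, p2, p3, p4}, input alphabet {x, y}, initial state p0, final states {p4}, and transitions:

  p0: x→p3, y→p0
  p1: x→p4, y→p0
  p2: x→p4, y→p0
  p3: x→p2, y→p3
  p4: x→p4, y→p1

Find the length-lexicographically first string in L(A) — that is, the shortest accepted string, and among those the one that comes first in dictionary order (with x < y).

xxx

A breadth-first search from p0 reaches an accepting state first via the path p0 → p3 → p2 → p4 on input xxx.
No string of length < 3 is accepted (BFS exhausts all shorter strings without reaching an accepting state), and xxx is the lexicographically least accepting string of length 3.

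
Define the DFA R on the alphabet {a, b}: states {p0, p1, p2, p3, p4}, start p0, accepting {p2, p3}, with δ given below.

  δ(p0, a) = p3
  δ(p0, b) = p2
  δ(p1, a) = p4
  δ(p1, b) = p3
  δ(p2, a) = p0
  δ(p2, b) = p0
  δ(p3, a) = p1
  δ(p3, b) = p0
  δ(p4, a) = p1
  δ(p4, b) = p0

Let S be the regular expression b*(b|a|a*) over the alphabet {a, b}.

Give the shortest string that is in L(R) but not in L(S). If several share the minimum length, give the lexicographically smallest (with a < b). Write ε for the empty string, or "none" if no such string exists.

The string aab is accepted by R but not by S.
No shorter string lies in the difference, and aab is the lexicographically first length-3 string in L(R) \ L(S).

aab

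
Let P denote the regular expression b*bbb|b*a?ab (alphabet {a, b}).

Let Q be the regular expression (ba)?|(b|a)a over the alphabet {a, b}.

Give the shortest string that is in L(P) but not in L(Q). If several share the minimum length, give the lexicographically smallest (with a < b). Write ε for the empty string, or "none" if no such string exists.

ab

The string ab is accepted by P but not by Q.
No shorter string lies in the difference, and ab is the lexicographically first length-2 string in L(P) \ L(Q).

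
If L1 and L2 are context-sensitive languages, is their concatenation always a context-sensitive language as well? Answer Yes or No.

With disjoint nonterminals (and terminals first replaced by fresh nonterminal copies so contexts cannot straddle the boundary), S → S₁S₂ added to two noncontracting grammars is noncontracting and generates L₁L₂; equivalently an LBA guesses the split point and checks each part in place.
So the context-sensitive languages are closed under concatenation.

Yes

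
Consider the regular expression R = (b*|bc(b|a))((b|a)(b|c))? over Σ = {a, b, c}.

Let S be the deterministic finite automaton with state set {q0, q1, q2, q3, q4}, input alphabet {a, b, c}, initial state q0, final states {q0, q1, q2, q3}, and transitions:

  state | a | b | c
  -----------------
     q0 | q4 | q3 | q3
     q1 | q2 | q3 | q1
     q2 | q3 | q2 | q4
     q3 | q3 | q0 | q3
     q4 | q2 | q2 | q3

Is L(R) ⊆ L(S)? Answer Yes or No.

Yes

Converting the expression R to a DFA (subset construction, then merging equivalent states) gives the minimal DFA with states {r0, r1, r2, r3, r4, r5, r6, r7}, start state r0, accepting states {r0, r2, r4, r5, r6, r7} and transitions r0: a→r1, b→r2, c→r3; r1: a→r3, b→r4, c→r4; r2: a→r1, b→r5, c→r6; r3: a→r3, b→r3, c→r3; r4: a→r3, b→r3, c→r3; r5: a→r1, b→r5, c→r4; r6: a→r7, b→r7, c→r3; r7: a→r1, b→r1, c→r3.
Exploring the product automaton R × S from the start pair (r0, q0), following both machines on each input symbol, reaches 17 state pairs: (r0, q0), (r1, q4), (r2, q3), (r3, q3), (r3, q2), (r4, q2), (r4, q3), (r1, q3), (r5, q0), (r6, q3), (r3, q0), (r3, q4), (r4, q0), (r5, q3), (r7, q3), (r7, q0), (r1, q0).
R accepts in {r0, r2, r4, r5, r6, r7} and S accepts in {q0, q1, q2, q3}. The reachable pairs whose R-component is accepting are (r0, q0), (r2, q3), (r4, q2), (r4, q3), (r5, q0), (r6, q3), (r4, q0), (r5, q3), (r7, q3), (r7, q0); in each of them the S-component is accepting too, so the product for L(R) \ L(S) (R-component accepting, S-component rejecting) has no reachable accepting pair and the difference is empty.
Hence every string in L(R) is also in L(S).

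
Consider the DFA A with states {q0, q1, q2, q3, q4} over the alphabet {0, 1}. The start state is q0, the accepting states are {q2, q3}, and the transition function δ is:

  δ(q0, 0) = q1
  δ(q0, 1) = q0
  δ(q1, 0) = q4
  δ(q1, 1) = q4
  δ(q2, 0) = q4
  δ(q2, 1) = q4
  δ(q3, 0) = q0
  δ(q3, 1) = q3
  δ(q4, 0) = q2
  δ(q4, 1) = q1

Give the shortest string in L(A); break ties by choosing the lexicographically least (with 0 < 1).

A breadth-first search from q0 reaches an accepting state first via the path q0 → q1 → q4 → q2 on input 000.
No string of length < 3 is accepted (BFS exhausts all shorter strings without reaching an accepting state), and 000 is the lexicographically least accepting string of length 3.

000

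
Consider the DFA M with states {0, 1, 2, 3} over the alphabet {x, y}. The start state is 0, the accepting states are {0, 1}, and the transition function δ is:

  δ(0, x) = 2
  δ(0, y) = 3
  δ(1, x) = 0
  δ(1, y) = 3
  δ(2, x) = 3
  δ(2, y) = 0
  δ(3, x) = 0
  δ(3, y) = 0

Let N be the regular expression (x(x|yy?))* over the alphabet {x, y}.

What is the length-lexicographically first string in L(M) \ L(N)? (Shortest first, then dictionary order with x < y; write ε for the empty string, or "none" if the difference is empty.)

yx

The string yx is accepted by M but not by N.
No shorter string lies in the difference, and yx is the lexicographically first length-2 string in L(M) \ L(N).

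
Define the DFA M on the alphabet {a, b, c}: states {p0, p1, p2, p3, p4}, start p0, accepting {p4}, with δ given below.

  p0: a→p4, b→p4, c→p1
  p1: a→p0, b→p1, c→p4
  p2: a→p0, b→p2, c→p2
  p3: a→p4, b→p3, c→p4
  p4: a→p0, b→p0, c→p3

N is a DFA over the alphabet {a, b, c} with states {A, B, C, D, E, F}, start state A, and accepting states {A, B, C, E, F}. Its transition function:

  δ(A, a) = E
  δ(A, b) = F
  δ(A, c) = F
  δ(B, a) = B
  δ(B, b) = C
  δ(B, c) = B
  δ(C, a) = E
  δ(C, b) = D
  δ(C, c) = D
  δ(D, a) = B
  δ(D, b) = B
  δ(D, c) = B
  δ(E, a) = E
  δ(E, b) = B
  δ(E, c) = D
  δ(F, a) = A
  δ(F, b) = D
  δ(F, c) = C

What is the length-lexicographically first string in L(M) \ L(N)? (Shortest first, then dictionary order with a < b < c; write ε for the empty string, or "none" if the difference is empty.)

The string bcc is accepted by M but not by N.
No shorter string lies in the difference, and bcc is the lexicographically first length-3 string in L(M) \ L(N).

bcc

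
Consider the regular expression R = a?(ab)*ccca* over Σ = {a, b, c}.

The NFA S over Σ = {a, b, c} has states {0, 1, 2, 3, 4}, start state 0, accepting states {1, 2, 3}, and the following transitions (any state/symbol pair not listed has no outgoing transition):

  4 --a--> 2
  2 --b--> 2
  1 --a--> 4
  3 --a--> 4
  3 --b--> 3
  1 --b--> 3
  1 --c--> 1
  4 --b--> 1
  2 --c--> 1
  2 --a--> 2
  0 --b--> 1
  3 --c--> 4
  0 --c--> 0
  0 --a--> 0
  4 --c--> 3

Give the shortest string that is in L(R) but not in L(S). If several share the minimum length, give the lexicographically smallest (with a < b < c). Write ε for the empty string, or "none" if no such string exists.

The string ccc is accepted by R but not by S.
No shorter string lies in the difference, and ccc is the lexicographically first length-3 string in L(R) \ L(S).

ccc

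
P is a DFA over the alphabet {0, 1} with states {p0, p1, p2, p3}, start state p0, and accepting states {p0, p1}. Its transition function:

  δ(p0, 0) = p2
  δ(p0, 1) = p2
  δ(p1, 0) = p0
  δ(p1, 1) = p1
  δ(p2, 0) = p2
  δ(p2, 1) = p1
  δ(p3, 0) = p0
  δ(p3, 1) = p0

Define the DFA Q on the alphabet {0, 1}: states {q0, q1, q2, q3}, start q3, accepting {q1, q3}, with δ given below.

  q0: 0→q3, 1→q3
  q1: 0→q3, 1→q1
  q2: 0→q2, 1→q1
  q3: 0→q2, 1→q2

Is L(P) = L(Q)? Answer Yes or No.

Exploring the product automaton P × Q from the start pair (p0, q3), following both machines on each input symbol, reaches 3 state pairs: (p0, q3), (p2, q2), (p1, q1).
P accepts in {p0, p1} and Q accepts in {q1, q3}. In every reachable pair the two components are either both accepting — (p0, q3), (p1, q1) — or both non-accepting, so no string is accepted by exactly one of the machines: L(P) \ L(Q) and L(Q) \ L(P) are both empty.
Hence every string is accepted by P iff it is accepted by Q, and the two languages coincide.

Yes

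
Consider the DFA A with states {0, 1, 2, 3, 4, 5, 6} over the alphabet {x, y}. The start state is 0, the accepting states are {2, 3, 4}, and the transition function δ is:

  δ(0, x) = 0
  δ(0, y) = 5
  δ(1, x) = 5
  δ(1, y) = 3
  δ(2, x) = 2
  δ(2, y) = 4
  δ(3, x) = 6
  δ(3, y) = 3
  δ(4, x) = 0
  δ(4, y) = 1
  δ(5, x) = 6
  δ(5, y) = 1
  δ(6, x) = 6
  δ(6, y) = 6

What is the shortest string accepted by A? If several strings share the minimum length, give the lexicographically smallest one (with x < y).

A breadth-first search from 0 reaches an accepting state first via the path 0 → 5 → 1 → 3 on input yyy.
No string of length < 3 is accepted (BFS exhausts all shorter strings without reaching an accepting state), and yyy is the lexicographically least accepting string of length 3.

yyy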